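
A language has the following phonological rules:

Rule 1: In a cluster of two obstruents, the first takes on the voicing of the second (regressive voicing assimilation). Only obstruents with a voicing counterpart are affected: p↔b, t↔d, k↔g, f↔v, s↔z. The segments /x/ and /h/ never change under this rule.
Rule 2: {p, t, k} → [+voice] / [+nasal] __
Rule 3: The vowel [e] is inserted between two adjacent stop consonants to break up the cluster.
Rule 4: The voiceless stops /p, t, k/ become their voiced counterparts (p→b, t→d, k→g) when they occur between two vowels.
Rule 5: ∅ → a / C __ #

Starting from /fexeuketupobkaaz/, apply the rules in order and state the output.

fexeugedubobegaaza

Rule 1 (regressive voicing assimilation): /b/ precedes the voiceless obstruent /k/, so it devoices to [p] by assimilation. /fexeuketupobkaaz/ → fexeuketupopkaaz.
Rule 2 (post-nasal voicing): no segment meets the environment; /fexeuketupopkaaz/ is unchanged.
Rule 3 (stop-cluster e-epenthesis): /p/ and /k/ form a stop–stop cluster, so [e] is inserted between them. /fexeuketupopkaaz/ → fexeuketupopekaaz.
Rule 4 (intervocalic voicing): /k/ is a voiceless stop between vowels /u/ and /e/, so it voices to [g]. /t/ is a voiceless stop between vowels /e/ and /u/, so it voices to [d]. /p/ is a voiceless stop between vowels /u/ and /o/, so it voices to [b]. /p/ is a voiceless stop between vowels /o/ and /e/, so it voices to [b]. /k/ is a voiceless stop between vowels /e/ and /a/, so it voices to [g]. /fexeuketupopekaaz/ → fexeugedubobegaaz.
Rule 5 (final a-epenthesis): the form ends in the consonant /z/, so [a] is inserted word-finally. /fexeugedubobegaaz/ → fexeugedubobegaaza.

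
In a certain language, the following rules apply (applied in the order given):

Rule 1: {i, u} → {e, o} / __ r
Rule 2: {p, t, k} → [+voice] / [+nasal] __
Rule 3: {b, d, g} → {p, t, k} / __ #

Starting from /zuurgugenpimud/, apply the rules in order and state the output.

Rule 1 (pre-rhotic lowering): /u/ is a high vowel immediately before /r/, so it lowers to [o]. /zuurgugenpimud/ → zuorgugenpimud.
Rule 2 (post-nasal voicing): /p/ is a voiceless stop immediately after the nasal /n/, so it voices to [b]. /zuorgugenpimud/ → zuorgugenbimud.
Rule 3 (final devoicing): /d/ is a voiced stop in word-final position, so it devoices to [t]. /zuorgugenbimud/ → zuorgugenbimut.

zuorgugenbimut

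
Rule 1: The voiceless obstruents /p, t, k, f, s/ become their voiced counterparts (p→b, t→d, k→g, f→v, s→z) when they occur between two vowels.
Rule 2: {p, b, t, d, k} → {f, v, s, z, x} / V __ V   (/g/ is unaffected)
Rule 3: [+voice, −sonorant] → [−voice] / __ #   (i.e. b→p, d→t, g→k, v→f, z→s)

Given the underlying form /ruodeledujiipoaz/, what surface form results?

Rule 1 (intervocalic voicing): /p/ is a voiceless obstruent between vowels /i/ and /o/, so it voices to [b]. /ruodeledujiipoaz/ → ruodeledujiiboaz.
Rule 2 (intervocalic spirantization): /d/ is a stop between vowels /o/ and /e/, so it spirantizes to the fricative [z]. /d/ is a stop between vowels /e/ and /u/, so it spirantizes to the fricative [z]. /b/ is a stop between vowels /i/ and /o/, so it spirantizes to the fricative [v]. /ruodeledujiiboaz/ → ruozelezujiivoaz.
Rule 3 (final devoicing): /z/ is a voiced obstruent in word-final position, so it devoices to [s]. /ruozelezujiivoaz/ → ruozelezujiivoas.

ruozelezujiivoas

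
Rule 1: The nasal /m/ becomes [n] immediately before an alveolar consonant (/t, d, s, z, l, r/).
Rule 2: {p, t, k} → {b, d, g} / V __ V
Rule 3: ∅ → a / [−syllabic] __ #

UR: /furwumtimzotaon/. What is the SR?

Rule 1 (nasal place assimilation): /m/ precedes the alveolar consonant /t/, so it assimilates in place to [n]. /m/ precedes the alveolar consonant /z/, so it assimilates in place to [n]. /furwumtimzotaon/ → furwuntinzotaon.
Rule 2 (intervocalic voicing): /t/ is a voiceless stop between vowels /o/ and /a/, so it voices to [d]. /furwuntinzotaon/ → furwuntinzodaon.
Rule 3 (final a-epenthesis): the form ends in the consonant /n/, so [a] is inserted word-finally. /furwuntinzodaon/ → furwuntinzodaona.

furwuntinzodaona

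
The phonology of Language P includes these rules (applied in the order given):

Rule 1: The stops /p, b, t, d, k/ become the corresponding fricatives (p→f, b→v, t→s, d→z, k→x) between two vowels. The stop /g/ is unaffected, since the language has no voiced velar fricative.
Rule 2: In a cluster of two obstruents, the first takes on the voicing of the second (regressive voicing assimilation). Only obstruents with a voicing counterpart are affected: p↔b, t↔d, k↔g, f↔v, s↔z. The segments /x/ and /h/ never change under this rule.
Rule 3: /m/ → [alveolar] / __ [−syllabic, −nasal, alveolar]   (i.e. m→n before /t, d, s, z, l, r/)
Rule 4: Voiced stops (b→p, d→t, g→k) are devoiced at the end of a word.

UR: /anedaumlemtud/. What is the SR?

anezaunlentut

Rule 1 (intervocalic spirantization): /d/ is a stop between vowels /e/ and /a/, so it spirantizes to the fricative [z]. /anedaumlemtud/ → anezaumlemtud.
Rule 2 (regressive voicing assimilation): no segment meets the environment; /anezaumlemtud/ is unchanged.
Rule 3 (nasal place assimilation): /m/ precedes the alveolar consonant /l/, so it assimilates in place to [n]. /m/ precedes the alveolar consonant /t/, so it assimilates in place to [n]. /anezaumlemtud/ → anezaunlentud.
Rule 4 (final devoicing): /d/ is a voiced stop in word-final position, so it devoices to [t]. /anezaunlentud/ → anezaunlentut.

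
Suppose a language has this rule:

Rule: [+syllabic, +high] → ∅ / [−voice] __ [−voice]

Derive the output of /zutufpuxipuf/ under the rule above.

zutfpxpf

/u/ is a high vowel flanked by voiceless consonants /t/ and /f/, so it deletes.
/u/ is a high vowel flanked by voiceless consonants /p/ and /x/, so it deletes.
/i/ is a high vowel flanked by voiceless consonants /x/ and /p/, so it deletes.
/u/ is a high vowel flanked by voiceless consonants /p/ and /f/, so it deletes.
The other instance of /u/ does not occur in the required environment and remains unchanged.
Surface form: [zutfpxpf].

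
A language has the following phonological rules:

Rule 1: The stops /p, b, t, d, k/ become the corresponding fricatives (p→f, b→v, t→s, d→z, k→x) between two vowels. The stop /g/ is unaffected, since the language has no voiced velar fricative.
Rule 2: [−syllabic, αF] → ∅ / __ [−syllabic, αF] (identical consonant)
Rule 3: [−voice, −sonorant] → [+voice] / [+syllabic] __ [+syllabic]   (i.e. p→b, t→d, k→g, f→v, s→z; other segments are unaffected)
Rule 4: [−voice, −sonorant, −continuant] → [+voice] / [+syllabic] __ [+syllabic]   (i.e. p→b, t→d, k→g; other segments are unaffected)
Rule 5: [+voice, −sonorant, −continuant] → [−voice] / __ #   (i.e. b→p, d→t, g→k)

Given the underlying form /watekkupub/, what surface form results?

Rule 1 (intervocalic spirantization): /t/ is a stop between vowels /a/ and /e/, so it spirantizes to the fricative [s]. /p/ is a stop between vowels /u/ and /u/, so it spirantizes to the fricative [f]. /watekkupub/ → wasekkufub.
Rule 2 (degemination): /kk/ is a geminate; the first /k/ deletes. /wasekkufub/ → wasekufub.
Rule 3 (intervocalic voicing): /s/ is a voiceless obstruent between vowels /a/ and /e/, so it voices to [z]. /k/ is a voiceless obstruent between vowels /e/ and /u/, so it voices to [g]. /f/ is a voiceless obstruent between vowels /u/ and /u/, so it voices to [v]. /wasekufub/ → wazeguvub.
Rule 4 (intervocalic voicing): no segment meets the environment; /wazeguvub/ is unchanged.
Rule 5 (final devoicing): /b/ is a voiced stop in word-final position, so it devoices to [p]. /wazeguvub/ → wazeguvup.

wazeguvup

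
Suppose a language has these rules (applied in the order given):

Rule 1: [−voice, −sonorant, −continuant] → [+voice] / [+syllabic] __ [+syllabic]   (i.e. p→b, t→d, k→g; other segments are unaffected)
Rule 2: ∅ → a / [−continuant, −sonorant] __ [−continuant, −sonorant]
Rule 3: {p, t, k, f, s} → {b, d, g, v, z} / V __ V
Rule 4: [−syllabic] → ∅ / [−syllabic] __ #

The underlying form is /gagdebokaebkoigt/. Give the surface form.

Rule 1 (intervocalic voicing): /k/ is a voiceless stop between vowels /o/ and /a/, so it voices to [g]. /gagdebokaebkoigt/ → gagdebogaebkoigt.
Rule 2 (stop-cluster a-epenthesis): /g/ and /d/ form a stop–stop cluster, so [a] is inserted between them. /b/ and /k/ form a stop–stop cluster, so [a] is inserted between them. /g/ and /t/ form a stop–stop cluster, so [a] is inserted between them. /gagdebogaebkoigt/ → gagadebogaebakoigat.
Rule 3 (intervocalic voicing): /k/ is a voiceless obstruent between vowels /a/ and /o/, so it voices to [g]. /gagadebogaebakoigat/ → gagadebogaebagoigat.
Rule 4 (final cluster simplification): no segment meets the environment; /gagadebogaebagoigat/ is unchanged.

gagadebogaebagoigat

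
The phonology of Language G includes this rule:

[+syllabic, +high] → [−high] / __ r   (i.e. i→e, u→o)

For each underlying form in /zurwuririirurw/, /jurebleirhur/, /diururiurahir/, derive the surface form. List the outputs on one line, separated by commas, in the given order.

/zurwuririirurw/: /u/ is a high vowel immediately before /r/, so it lowers to [o]. /u/ is a high vowel immediately before /r/, so it lowers to [o]. /i/ is a high vowel immediately before /r/, so it lowers to [e]. /i/ is a high vowel immediately before /r/, so it lowers to [e]. /u/ is a high vowel immediately before /r/, so it lowers to [o]. → [zorworerierorw].
/jurebleirhur/: /u/ is a high vowel immediately before /r/, so it lowers to [o]. /i/ is a high vowel immediately before /r/, so it lowers to [e]. /u/ is a high vowel immediately before /r/, so it lowers to [o]. → [jorebleerhor].
/diururiurahir/: /u/ is a high vowel immediately before /r/, so it lowers to [o]. /u/ is a high vowel immediately before /r/, so it lowers to [o]. /u/ is a high vowel immediately before /r/, so it lowers to [o]. /i/ is a high vowel immediately before /r/, so it lowers to [e]. → [diororioraher].

zorworerierorw, jorebleerhor, diororioraher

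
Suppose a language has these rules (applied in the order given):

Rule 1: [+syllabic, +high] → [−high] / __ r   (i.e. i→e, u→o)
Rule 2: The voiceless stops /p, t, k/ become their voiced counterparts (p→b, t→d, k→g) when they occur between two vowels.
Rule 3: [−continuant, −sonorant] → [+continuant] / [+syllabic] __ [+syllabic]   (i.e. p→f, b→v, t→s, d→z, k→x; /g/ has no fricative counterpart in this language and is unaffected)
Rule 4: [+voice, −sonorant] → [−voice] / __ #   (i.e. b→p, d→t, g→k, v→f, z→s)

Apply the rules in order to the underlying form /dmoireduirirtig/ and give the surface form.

dmoerezuerertik

Rule 1 (pre-rhotic lowering): /i/ is a high vowel immediately before /r/, so it lowers to [e]. /i/ is a high vowel immediately before /r/, so it lowers to [e]. /i/ is a high vowel immediately before /r/, so it lowers to [e]. /dmoireduirirtig/ → dmoereduerertig.
Rule 2 (intervocalic voicing): no segment meets the environment; /dmoereduerertig/ is unchanged.
Rule 3 (intervocalic spirantization): /d/ is a stop between vowels /e/ and /u/, so it spirantizes to the fricative [z]. /dmoereduerertig/ → dmoerezuerertig.
Rule 4 (final devoicing): /g/ is a voiced obstruent in word-final position, so it devoices to [k]. /dmoerezuerertig/ → dmoerezuerertik.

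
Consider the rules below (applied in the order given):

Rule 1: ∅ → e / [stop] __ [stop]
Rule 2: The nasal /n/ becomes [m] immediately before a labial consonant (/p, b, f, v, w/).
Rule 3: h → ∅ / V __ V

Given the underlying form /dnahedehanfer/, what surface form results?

dnaedeamfer

Rule 1 (stop-cluster e-epenthesis): no segment meets the environment; /dnahedehanfer/ is unchanged.
Rule 2 (nasal place assimilation): /n/ precedes the labial consonant /f/, so it assimilates in place to [m]. /dnahedehanfer/ → dnahedehamfer.
Rule 3 (intervocalic h-deletion): /h/ occurs between vowels /a/ and /e/, so it deletes. /h/ occurs between vowels /e/ and /a/, so it deletes. /dnahedehamfer/ → dnaedeamfer.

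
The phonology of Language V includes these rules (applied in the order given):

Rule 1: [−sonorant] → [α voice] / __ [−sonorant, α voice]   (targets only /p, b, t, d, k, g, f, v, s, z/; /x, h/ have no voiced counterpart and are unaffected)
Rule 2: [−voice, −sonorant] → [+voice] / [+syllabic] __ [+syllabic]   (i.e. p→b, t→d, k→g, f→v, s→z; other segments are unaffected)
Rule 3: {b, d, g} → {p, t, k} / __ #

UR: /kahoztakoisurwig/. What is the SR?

Rule 1 (regressive voicing assimilation): /z/ precedes the voiceless obstruent /t/, so it devoices to [s] by assimilation. /kahoztakoisurwig/ → kahostakoisurwig.
Rule 2 (intervocalic voicing): /k/ is a voiceless obstruent between vowels /a/ and /o/, so it voices to [g]. /s/ is a voiceless obstruent between vowels /i/ and /u/, so it voices to [z]. /kahostakoisurwig/ → kahostagoizurwig.
Rule 3 (final devoicing): /g/ is a voiced stop in word-final position, so it devoices to [k]. /kahostagoizurwig/ → kahostagoizurwik.

kahostagoizurwik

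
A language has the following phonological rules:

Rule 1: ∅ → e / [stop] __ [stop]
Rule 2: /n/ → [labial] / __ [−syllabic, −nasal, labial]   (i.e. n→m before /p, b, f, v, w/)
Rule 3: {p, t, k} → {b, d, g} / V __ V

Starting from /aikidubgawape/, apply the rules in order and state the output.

aigidubegawabe

Rule 1 (stop-cluster e-epenthesis): /b/ and /g/ form a stop–stop cluster, so [e] is inserted between them. /aikidubgawape/ → aikidubegawape.
Rule 2 (nasal place assimilation): no segment meets the environment; /aikidubegawape/ is unchanged.
Rule 3 (intervocalic voicing): /k/ is a voiceless stop between vowels /i/ and /i/, so it voices to [g]. /p/ is a voiceless stop between vowels /a/ and /e/, so it voices to [b]. /aikidubegawape/ → aigidubegawabe.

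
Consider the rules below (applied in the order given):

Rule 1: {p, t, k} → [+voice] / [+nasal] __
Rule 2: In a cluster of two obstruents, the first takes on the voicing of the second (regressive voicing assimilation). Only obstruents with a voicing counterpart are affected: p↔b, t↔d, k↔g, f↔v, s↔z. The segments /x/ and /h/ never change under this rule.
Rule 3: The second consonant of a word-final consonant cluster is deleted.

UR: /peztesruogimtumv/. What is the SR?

pestesruogimdum

Rule 1 (post-nasal voicing): /t/ is a voiceless stop immediately after the nasal /m/, so it voices to [d]. /peztesruogimtumv/ → peztesruogimdumv.
Rule 2 (regressive voicing assimilation): /z/ precedes the voiceless obstruent /t/, so it devoices to [s] by assimilation. /peztesruogimdumv/ → pestesruogimdumv.
Rule 3 (final cluster simplification): /v/ is the second consonant of a word-final cluster /mv/, so it deletes. /pestesruogimdumv/ → pestesruogimdum.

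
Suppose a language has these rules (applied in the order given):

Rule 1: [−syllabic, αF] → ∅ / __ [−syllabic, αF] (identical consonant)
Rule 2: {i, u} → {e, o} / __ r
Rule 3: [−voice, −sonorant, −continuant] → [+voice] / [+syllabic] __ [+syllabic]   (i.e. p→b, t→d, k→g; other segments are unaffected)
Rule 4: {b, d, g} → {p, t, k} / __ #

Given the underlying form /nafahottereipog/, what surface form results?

nafahodereibok

Rule 1 (degemination): /tt/ is a geminate; the first /t/ deletes. /nafahottereipog/ → nafahotereipog.
Rule 2 (pre-rhotic lowering): no segment meets the environment; /nafahotereipog/ is unchanged.
Rule 3 (intervocalic voicing): /t/ is a voiceless stop between vowels /o/ and /e/, so it voices to [d]. /p/ is a voiceless stop between vowels /i/ and /o/, so it voices to [b]. /nafahotereipog/ → nafahodereibog.
Rule 4 (final devoicing): /g/ is a voiced stop in word-final position, so it devoices to [k]. /nafahodereibog/ → nafahodereibok.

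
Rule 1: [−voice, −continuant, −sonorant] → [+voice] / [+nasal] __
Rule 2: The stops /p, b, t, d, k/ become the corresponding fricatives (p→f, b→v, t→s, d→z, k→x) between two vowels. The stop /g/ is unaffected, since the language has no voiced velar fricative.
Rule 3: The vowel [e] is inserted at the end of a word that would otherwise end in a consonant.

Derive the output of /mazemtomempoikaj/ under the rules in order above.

Rule 1 (post-nasal voicing): /t/ is a voiceless stop immediately after the nasal /m/, so it voices to [d]. /p/ is a voiceless stop immediately after the nasal /m/, so it voices to [b]. /mazemtomempoikaj/ → mazemdomemboikaj.
Rule 2 (intervocalic spirantization): /k/ is a stop between vowels /i/ and /a/, so it spirantizes to the fricative [x]. /mazemdomemboikaj/ → mazemdomemboixaj.
Rule 3 (final e-epenthesis): the form ends in the consonant /j/, so [e] is inserted word-finally. /mazemdomemboixaj/ → mazemdomemboixaje.

mazemdomemboixaje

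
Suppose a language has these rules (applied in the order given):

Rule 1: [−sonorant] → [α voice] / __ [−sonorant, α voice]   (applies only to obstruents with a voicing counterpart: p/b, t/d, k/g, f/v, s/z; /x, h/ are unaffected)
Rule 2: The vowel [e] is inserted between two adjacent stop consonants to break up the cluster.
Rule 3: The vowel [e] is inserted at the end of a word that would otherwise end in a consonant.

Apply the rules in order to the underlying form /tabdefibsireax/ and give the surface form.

tabedefipsireaxe

Rule 1 (regressive voicing assimilation): /b/ precedes the voiceless obstruent /s/, so it devoices to [p] by assimilation. /tabdefibsireax/ → tabdefipsireax.
Rule 2 (stop-cluster e-epenthesis): /b/ and /d/ form a stop–stop cluster, so [e] is inserted between them. /tabdefipsireax/ → tabedefipsireax.
Rule 3 (final e-epenthesis): the form ends in the consonant /x/, so [e] is inserted word-finally. /tabedefipsireax/ → tabedefipsireaxe.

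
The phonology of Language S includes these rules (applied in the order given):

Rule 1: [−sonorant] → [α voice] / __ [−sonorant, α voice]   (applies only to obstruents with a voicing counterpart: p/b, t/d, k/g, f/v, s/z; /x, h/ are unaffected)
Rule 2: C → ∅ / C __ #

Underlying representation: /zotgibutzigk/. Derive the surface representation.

Rule 1 (regressive voicing assimilation): /t/ precedes the voiced obstruent /g/, so it voices to [d] by assimilation. /t/ precedes the voiced obstruent /z/, so it voices to [d] by assimilation. /g/ precedes the voiceless obstruent /k/, so it devoices to [k] by assimilation. /zotgibutzigk/ → zodgibudzikk.
Rule 2 (final cluster simplification): /k/ is the second consonant of a word-final cluster /kk/, so it deletes. /zodgibudzikk/ → zodgibudzik.

zodgibudzik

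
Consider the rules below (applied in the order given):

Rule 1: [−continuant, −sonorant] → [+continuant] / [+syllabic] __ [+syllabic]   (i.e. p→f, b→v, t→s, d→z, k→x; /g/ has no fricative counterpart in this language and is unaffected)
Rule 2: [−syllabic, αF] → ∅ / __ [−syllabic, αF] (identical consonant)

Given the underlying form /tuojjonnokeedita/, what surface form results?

tuojonoxeezisa

Rule 1 (intervocalic spirantization): /k/ is a stop between vowels /o/ and /e/, so it spirantizes to the fricative [x]. /d/ is a stop between vowels /e/ and /i/, so it spirantizes to the fricative [z]. /t/ is a stop between vowels /i/ and /a/, so it spirantizes to the fricative [s]. /tuojjonnokeedita/ → tuojjonnoxeezisa.
Rule 2 (degemination): /jj/ is a geminate; the first /j/ deletes. /nn/ is a geminate; the first /n/ deletes. /tuojjonnoxeezisa/ → tuojonoxeezisa.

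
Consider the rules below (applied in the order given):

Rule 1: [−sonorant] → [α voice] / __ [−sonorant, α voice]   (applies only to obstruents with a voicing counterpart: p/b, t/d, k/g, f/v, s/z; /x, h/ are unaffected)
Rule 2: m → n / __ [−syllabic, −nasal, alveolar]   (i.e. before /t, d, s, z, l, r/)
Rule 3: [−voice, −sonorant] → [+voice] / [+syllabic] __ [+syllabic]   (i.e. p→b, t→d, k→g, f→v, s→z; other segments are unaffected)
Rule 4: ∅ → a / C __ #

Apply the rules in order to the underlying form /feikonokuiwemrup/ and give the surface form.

feigonoguiwenrupa

Rule 1 (regressive voicing assimilation): no segment meets the environment; /feikonokuiwemrup/ is unchanged.
Rule 2 (nasal place assimilation): /m/ precedes the alveolar consonant /r/, so it assimilates in place to [n]. /feikonokuiwemrup/ → feikonokuiwenrup.
Rule 3 (intervocalic voicing): /k/ is a voiceless obstruent between vowels /i/ and /o/, so it voices to [g]. /k/ is a voiceless obstruent between vowels /o/ and /u/, so it voices to [g]. /feikonokuiwenrup/ → feigonoguiwenrup.
Rule 4 (final a-epenthesis): the form ends in the consonant /p/, so [a] is inserted word-finally. /feigonoguiwenrup/ → feigonoguiwenrupa.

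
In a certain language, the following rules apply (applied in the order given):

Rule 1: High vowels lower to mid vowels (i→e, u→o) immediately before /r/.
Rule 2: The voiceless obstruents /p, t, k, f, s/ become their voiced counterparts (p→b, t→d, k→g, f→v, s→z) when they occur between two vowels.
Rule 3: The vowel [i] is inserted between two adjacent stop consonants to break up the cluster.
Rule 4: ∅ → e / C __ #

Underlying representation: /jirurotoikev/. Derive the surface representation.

jerorodoigeve

Rule 1 (pre-rhotic lowering): /i/ is a high vowel immediately before /r/, so it lowers to [e]. /u/ is a high vowel immediately before /r/, so it lowers to [o]. /jirurotoikev/ → jerorotoikev.
Rule 2 (intervocalic voicing): /t/ is a voiceless obstruent between vowels /o/ and /o/, so it voices to [d]. /k/ is a voiceless obstruent between vowels /i/ and /e/, so it voices to [g]. /jerorotoikev/ → jerorodoigev.
Rule 3 (stop-cluster i-epenthesis): no segment meets the environment; /jerorodoigev/ is unchanged.
Rule 4 (final e-epenthesis): the form ends in the consonant /v/, so [e] is inserted word-finally. /jerorodoigev/ → jerorodoigeve.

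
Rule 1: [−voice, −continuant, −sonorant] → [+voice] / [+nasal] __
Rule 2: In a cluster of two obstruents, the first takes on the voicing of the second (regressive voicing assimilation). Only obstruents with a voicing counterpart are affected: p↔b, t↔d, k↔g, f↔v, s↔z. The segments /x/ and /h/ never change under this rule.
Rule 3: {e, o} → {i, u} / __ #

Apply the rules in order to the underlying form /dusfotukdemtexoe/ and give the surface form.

Rule 1 (post-nasal voicing): /t/ is a voiceless stop immediately after the nasal /m/, so it voices to [d]. /dusfotukdemtexoe/ → dusfotukdemdexoe.
Rule 2 (regressive voicing assimilation): /k/ precedes the voiced obstruent /d/, so it voices to [g] by assimilation. /dusfotukdemdexoe/ → dusfotugdemdexoe.
Rule 3 (final vowel raising): /e/ is a mid vowel in word-final position, so it raises to [i]. /dusfotugdemdexoe/ → dusfotugdemdexoi.

dusfotugdemdexoi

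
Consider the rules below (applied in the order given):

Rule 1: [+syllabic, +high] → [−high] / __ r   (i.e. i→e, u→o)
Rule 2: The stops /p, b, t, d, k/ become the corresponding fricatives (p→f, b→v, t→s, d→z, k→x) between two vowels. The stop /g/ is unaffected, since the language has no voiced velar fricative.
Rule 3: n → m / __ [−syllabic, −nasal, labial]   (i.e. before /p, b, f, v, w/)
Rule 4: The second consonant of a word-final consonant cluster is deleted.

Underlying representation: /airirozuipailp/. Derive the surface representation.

aererozuifail

Rule 1 (pre-rhotic lowering): /i/ is a high vowel immediately before /r/, so it lowers to [e]. /i/ is a high vowel immediately before /r/, so it lowers to [e]. /airirozuipailp/ → aererozuipailp.
Rule 2 (intervocalic spirantization): /p/ is a stop between vowels /i/ and /a/, so it spirantizes to the fricative [f]. /aererozuipailp/ → aererozuifailp.
Rule 3 (nasal place assimilation): no segment meets the environment; /aererozuifailp/ is unchanged.
Rule 4 (final cluster simplification): /p/ is the second consonant of a word-final cluster /lp/, so it deletes. /aererozuifailp/ → aererozuifail.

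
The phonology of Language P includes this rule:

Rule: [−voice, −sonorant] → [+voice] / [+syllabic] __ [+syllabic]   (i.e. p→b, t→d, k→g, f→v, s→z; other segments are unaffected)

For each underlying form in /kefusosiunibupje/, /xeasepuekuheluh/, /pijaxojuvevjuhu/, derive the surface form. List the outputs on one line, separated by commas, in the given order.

/kefusosiunibupje/: /f/ is a voiceless obstruent between vowels /e/ and /u/, so it voices to [v]. /s/ is a voiceless obstruent between vowels /u/ and /o/, so it voices to [z]. /s/ is a voiceless obstruent between vowels /o/ and /i/, so it voices to [z]. → [kevuzoziunibupje].
/xeasepuekuheluh/: /s/ is a voiceless obstruent between vowels /a/ and /e/, so it voices to [z]. /p/ is a voiceless obstruent between vowels /e/ and /u/, so it voices to [b]. /k/ is a voiceless obstruent between vowels /e/ and /u/, so it voices to [g]. → [xeazebueguheluh].
/pijaxojuvevjuhu/: the rule's environment is not met; surfaces unchanged as [pijaxojuvevjuhu].

kevuzoziunibupje, xeazebueguheluh, pijaxojuvevjuhu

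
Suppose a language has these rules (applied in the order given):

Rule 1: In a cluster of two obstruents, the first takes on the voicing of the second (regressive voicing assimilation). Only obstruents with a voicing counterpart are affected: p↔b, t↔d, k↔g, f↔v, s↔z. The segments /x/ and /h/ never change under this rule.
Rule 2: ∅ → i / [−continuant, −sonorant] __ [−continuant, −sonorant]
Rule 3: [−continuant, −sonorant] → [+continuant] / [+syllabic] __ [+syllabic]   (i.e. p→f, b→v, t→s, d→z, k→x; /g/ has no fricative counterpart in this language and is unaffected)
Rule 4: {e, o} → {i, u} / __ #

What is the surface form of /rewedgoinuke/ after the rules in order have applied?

rewezigoinuxi

Rule 1 (regressive voicing assimilation): no segment meets the environment; /rewedgoinuke/ is unchanged.
Rule 2 (stop-cluster i-epenthesis): /d/ and /g/ form a stop–stop cluster, so [i] is inserted between them. /rewedgoinuke/ → rewedigoinuke.
Rule 3 (intervocalic spirantization): /d/ is a stop between vowels /e/ and /i/, so it spirantizes to the fricative [z]. /k/ is a stop between vowels /u/ and /e/, so it spirantizes to the fricative [x]. /rewedigoinuke/ → rewezigoinuxe.
Rule 4 (final vowel raising): /e/ is a mid vowel in word-final position, so it raises to [i]. /rewezigoinuxe/ → rewezigoinuxi.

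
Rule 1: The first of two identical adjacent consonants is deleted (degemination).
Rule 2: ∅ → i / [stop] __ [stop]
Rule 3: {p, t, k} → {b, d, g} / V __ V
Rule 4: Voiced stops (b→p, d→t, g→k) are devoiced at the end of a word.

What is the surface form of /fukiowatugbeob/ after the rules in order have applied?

fugiowadugibeop

Rule 1 (degemination): no segment meets the environment; /fukiowatugbeob/ is unchanged.
Rule 2 (stop-cluster i-epenthesis): /g/ and /b/ form a stop–stop cluster, so [i] is inserted between them. /fukiowatugbeob/ → fukiowatugibeob.
Rule 3 (intervocalic voicing): /k/ is a voiceless stop between vowels /u/ and /i/, so it voices to [g]. /t/ is a voiceless stop between vowels /a/ and /u/, so it voices to [d]. /fukiowatugibeob/ → fugiowadugibeob.
Rule 4 (final devoicing): /b/ is a voiced stop in word-final position, so it devoices to [p]. /fugiowadugibeob/ → fugiowadugibeop.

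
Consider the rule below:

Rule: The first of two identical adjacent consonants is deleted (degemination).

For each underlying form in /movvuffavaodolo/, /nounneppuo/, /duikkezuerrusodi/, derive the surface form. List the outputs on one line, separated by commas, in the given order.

movufavaodolo, nounepuo, duikezuerusodi

/movvuffavaodolo/: /vv/ is a geminate; the first /v/ deletes. /ff/ is a geminate; the first /f/ deletes. → [movufavaodolo].
/nounneppuo/: /nn/ is a geminate; the first /n/ deletes. /pp/ is a geminate; the first /p/ deletes. → [nounepuo].
/duikkezuerrusodi/: /kk/ is a geminate; the first /k/ deletes. /rr/ is a geminate; the first /r/ deletes. → [duikezuerusodi].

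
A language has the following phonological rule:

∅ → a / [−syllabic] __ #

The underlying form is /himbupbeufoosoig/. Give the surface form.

himbupbeufoosoiga

the form ends in the consonant /g/, so [a] is inserted word-finally.
Surface form: [himbupbeufoosoiga].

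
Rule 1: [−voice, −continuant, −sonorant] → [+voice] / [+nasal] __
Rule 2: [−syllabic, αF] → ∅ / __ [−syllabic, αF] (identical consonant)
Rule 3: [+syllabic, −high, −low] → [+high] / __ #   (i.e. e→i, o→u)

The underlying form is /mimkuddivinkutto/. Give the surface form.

Rule 1 (post-nasal voicing): /k/ is a voiceless stop immediately after the nasal /m/, so it voices to [g]. /k/ is a voiceless stop immediately after the nasal /n/, so it voices to [g]. /mimkuddivinkutto/ → mimguddivingutto.
Rule 2 (degemination): /dd/ is a geminate; the first /d/ deletes. /tt/ is a geminate; the first /t/ deletes. /mimguddivingutto/ → mimgudivinguto.
Rule 3 (final vowel raising): /o/ is a mid vowel in word-final position, so it raises to [u]. /mimgudivinguto/ → mimgudivingutu.

mimgudivingutu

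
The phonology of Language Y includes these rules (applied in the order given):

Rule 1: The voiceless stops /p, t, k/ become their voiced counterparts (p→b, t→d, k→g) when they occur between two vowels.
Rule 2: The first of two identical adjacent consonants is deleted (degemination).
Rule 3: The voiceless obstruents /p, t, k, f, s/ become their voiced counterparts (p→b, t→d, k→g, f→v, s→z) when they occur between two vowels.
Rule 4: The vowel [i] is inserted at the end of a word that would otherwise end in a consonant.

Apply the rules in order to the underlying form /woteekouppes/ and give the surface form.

wodeegoubesi

Rule 1 (intervocalic voicing): /t/ is a voiceless stop between vowels /o/ and /e/, so it voices to [d]. /k/ is a voiceless stop between vowels /e/ and /o/, so it voices to [g]. /woteekouppes/ → wodeegouppes.
Rule 2 (degemination): /pp/ is a geminate; the first /p/ deletes. /wodeegouppes/ → wodeegoupes.
Rule 3 (intervocalic voicing): /p/ is a voiceless obstruent between vowels /u/ and /e/, so it voices to [b]. /wodeegoupes/ → wodeegoubes.
Rule 4 (final i-epenthesis): the form ends in the consonant /s/, so [i] is inserted word-finally. /wodeegoubes/ → wodeegoubesi.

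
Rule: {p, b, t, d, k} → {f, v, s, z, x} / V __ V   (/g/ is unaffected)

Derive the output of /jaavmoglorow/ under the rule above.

No segment of /jaavmoglorow/ meets the structural description of the rule, so the form surfaces unchanged.

jaavmoglorow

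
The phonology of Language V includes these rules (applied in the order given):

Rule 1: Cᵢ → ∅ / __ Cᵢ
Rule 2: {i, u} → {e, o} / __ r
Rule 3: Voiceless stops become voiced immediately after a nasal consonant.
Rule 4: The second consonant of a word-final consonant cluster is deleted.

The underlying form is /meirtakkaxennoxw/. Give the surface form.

Rule 1 (degemination): /kk/ is a geminate; the first /k/ deletes. /nn/ is a geminate; the first /n/ deletes. /meirtakkaxennoxw/ → meirtakaxenoxw.
Rule 2 (pre-rhotic lowering): /i/ is a high vowel immediately before /r/, so it lowers to [e]. /meirtakaxenoxw/ → meertakaxenoxw.
Rule 3 (post-nasal voicing): no segment meets the environment; /meertakaxenoxw/ is unchanged.
Rule 4 (final cluster simplification): /w/ is the second consonant of a word-final cluster /xw/, so it deletes. /meertakaxenoxw/ → meertakaxenox.

meertakaxenox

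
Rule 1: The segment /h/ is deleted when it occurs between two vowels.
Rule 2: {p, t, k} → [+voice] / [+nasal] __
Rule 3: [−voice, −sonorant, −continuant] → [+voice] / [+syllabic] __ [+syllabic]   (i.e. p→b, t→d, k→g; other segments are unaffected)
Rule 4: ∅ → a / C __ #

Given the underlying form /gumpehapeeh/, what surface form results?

gumbeabeeha

Rule 1 (intervocalic h-deletion): /h/ occurs between vowels /e/ and /a/, so it deletes. /gumpehapeeh/ → gumpeapeeh.
Rule 2 (post-nasal voicing): /p/ is a voiceless stop immediately after the nasal /m/, so it voices to [b]. /gumpeapeeh/ → gumbeapeeh.
Rule 3 (intervocalic voicing): /p/ is a voiceless stop between vowels /a/ and /e/, so it voices to [b]. /gumbeapeeh/ → gumbeabeeh.
Rule 4 (final a-epenthesis): the form ends in the consonant /h/, so [a] is inserted word-finally. /gumbeabeeh/ → gumbeabeeha.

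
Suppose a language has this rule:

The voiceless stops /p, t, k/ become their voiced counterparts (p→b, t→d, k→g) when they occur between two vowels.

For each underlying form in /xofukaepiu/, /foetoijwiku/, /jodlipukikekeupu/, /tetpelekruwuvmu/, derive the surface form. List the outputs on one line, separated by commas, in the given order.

xofugaebiu, foedoijwigu, jodlibugigegeubu, tetpelekruwuvmu

/xofukaepiu/: /k/ is a voiceless stop between vowels /u/ and /a/, so it voices to [g]. /p/ is a voiceless stop between vowels /e/ and /i/, so it voices to [b]. → [xofugaebiu].
/foetoijwiku/: /t/ is a voiceless stop between vowels /e/ and /o/, so it voices to [d]. /k/ is a voiceless stop between vowels /i/ and /u/, so it voices to [g]. → [foedoijwigu].
/jodlipukikekeupu/: /p/ is a voiceless stop between vowels /i/ and /u/, so it voices to [b]. /k/ is a voiceless stop between vowels /u/ and /i/, so it voices to [g]. /k/ is a voiceless stop between vowels /i/ and /e/, so it voices to [g]. /k/ is a voiceless stop between vowels /e/ and /e/, so it voices to [g]. /p/ is a voiceless stop between vowels /u/ and /u/, so it voices to [b]. → [jodlibugigegeubu].
/tetpelekruwuvmu/: the rule's environment is not met; surfaces unchanged as [tetpelekruwuvmu].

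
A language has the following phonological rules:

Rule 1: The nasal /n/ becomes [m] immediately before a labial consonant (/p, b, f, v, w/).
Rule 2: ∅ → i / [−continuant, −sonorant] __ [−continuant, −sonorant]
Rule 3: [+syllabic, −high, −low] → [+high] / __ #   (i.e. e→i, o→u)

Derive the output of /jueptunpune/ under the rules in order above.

juepitumpuni

Rule 1 (nasal place assimilation): /n/ precedes the labial consonant /p/, so it assimilates in place to [m]. /jueptunpune/ → jueptumpune.
Rule 2 (stop-cluster i-epenthesis): /p/ and /t/ form a stop–stop cluster, so [i] is inserted between them. /jueptumpune/ → juepitumpune.
Rule 3 (final vowel raising): /e/ is a mid vowel in word-final position, so it raises to [i]. /juepitumpune/ → juepitumpuni.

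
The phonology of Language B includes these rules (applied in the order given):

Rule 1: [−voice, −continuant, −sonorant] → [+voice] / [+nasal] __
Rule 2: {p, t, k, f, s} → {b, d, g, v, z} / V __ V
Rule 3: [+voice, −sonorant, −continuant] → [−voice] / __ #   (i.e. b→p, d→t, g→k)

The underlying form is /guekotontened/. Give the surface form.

Rule 1 (post-nasal voicing): /t/ is a voiceless stop immediately after the nasal /n/, so it voices to [d]. /guekotontened/ → guekotondened.
Rule 2 (intervocalic voicing): /k/ is a voiceless obstruent between vowels /e/ and /o/, so it voices to [g]. /t/ is a voiceless obstruent between vowels /o/ and /o/, so it voices to [d]. /guekotondened/ → guegodondened.
Rule 3 (final devoicing): /d/ is a voiced stop in word-final position, so it devoices to [t]. /guegodondened/ → guegodondenet.

guegodondenet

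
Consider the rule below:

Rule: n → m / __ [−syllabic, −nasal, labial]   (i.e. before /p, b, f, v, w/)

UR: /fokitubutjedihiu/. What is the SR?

fokitubutjedihiu

No segment of /fokitubutjedihiu/ meets the structural description of the rule, so the form surfaces unchanged.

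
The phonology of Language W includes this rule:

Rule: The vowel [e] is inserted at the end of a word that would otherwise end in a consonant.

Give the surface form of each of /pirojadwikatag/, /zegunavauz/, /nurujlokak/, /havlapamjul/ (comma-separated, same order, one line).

pirojadwikatage, zegunavauze, nurujlokake, havlapamjule

/pirojadwikatag/: the form ends in the consonant /g/, so [e] is inserted word-finally. → [pirojadwikatage].
/zegunavauz/: the form ends in the consonant /z/, so [e] is inserted word-finally. → [zegunavauze].
/nurujlokak/: the form ends in the consonant /k/, so [e] is inserted word-finally. → [nurujlokake].
/havlapamjul/: the form ends in the consonant /l/, so [e] is inserted word-finally. → [havlapamjule].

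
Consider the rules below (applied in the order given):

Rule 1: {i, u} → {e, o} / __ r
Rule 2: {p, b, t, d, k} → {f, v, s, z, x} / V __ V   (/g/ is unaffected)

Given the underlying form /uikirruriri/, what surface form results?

Rule 1 (pre-rhotic lowering): /i/ is a high vowel immediately before /r/, so it lowers to [e]. /u/ is a high vowel immediately before /r/, so it lowers to [o]. /i/ is a high vowel immediately before /r/, so it lowers to [e]. /uikirruriri/ → uikerroreri.
Rule 2 (intervocalic spirantization): /k/ is a stop between vowels /i/ and /e/, so it spirantizes to the fricative [x]. /uikerroreri/ → uixerroreri.

uixerroreri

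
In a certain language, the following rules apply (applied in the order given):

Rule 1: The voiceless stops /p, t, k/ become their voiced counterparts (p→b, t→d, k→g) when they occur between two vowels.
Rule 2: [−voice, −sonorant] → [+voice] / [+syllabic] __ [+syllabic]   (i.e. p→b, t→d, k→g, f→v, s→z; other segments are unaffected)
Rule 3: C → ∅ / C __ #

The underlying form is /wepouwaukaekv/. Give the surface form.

Rule 1 (intervocalic voicing): /p/ is a voiceless stop between vowels /e/ and /o/, so it voices to [b]. /k/ is a voiceless stop between vowels /u/ and /a/, so it voices to [g]. /wepouwaukaekv/ → webouwaugaekv.
Rule 2 (intervocalic voicing): no segment meets the environment; /webouwaugaekv/ is unchanged.
Rule 3 (final cluster simplification): /v/ is the second consonant of a word-final cluster /kv/, so it deletes. /webouwaugaekv/ → webouwaugaek.

webouwaugaek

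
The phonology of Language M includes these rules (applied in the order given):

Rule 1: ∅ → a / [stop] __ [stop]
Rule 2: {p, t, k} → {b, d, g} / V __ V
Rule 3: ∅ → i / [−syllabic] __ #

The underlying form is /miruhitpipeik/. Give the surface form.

miruhidabibeiki

Rule 1 (stop-cluster a-epenthesis): /t/ and /p/ form a stop–stop cluster, so [a] is inserted between them. /miruhitpipeik/ → miruhitapipeik.
Rule 2 (intervocalic voicing): /t/ is a voiceless stop between vowels /i/ and /a/, so it voices to [d]. /p/ is a voiceless stop between vowels /a/ and /i/, so it voices to [b]. /p/ is a voiceless stop between vowels /i/ and /e/, so it voices to [b]. /miruhitapipeik/ → miruhidabibeik.
Rule 3 (final i-epenthesis): the form ends in the consonant /k/, so [i] is inserted word-finally. /miruhidabibeik/ → miruhidabibeiki.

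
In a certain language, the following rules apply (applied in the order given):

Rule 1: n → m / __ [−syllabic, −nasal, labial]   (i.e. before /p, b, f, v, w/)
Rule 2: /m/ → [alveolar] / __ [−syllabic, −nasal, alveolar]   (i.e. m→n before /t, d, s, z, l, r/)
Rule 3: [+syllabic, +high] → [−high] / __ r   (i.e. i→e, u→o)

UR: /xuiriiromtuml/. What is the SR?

xuerierontunl

Rule 1 (nasal place assimilation): no segment meets the environment; /xuiriiromtuml/ is unchanged.
Rule 2 (nasal place assimilation): /m/ precedes the alveolar consonant /t/, so it assimilates in place to [n]. /m/ precedes the alveolar consonant /l/, so it assimilates in place to [n]. /xuiriiromtuml/ → xuiriirontunl.
Rule 3 (pre-rhotic lowering): /i/ is a high vowel immediately before /r/, so it lowers to [e]. /i/ is a high vowel immediately before /r/, so it lowers to [e]. /xuiriirontunl/ → xuerierontunl.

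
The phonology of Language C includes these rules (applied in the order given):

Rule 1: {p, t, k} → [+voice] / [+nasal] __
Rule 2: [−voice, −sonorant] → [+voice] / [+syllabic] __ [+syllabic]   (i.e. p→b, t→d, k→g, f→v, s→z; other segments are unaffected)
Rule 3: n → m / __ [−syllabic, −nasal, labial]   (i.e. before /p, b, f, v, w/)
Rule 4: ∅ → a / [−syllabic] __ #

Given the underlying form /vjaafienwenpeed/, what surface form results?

vjaaviemwembeeda

Rule 1 (post-nasal voicing): /p/ is a voiceless stop immediately after the nasal /n/, so it voices to [b]. /vjaafienwenpeed/ → vjaafienwenbeed.
Rule 2 (intervocalic voicing): /f/ is a voiceless obstruent between vowels /a/ and /i/, so it voices to [v]. /vjaafienwenbeed/ → vjaavienwenbeed.
Rule 3 (nasal place assimilation): /n/ precedes the labial consonant /w/, so it assimilates in place to [m]. /n/ precedes the labial consonant /b/, so it assimilates in place to [m]. /vjaavienwenbeed/ → vjaaviemwembeed.
Rule 4 (final a-epenthesis): the form ends in the consonant /d/, so [a] is inserted word-finally. /vjaaviemwembeed/ → vjaaviemwembeeda.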